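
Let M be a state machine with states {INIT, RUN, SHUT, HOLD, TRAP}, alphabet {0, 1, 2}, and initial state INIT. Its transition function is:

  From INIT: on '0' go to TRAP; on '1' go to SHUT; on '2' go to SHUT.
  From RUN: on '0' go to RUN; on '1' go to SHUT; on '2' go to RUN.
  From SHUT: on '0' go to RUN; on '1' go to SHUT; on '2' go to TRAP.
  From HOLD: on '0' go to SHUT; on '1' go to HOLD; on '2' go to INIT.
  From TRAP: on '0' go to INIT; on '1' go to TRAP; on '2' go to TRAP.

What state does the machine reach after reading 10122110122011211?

TRAP

start at INIT
read '1': INIT → SHUT
read '0': SHUT → RUN
read '1': RUN → SHUT
read '2': SHUT → TRAP
read '2': TRAP → TRAP
read '1': TRAP → TRAP
read '1': TRAP → TRAP
read '0': TRAP → INIT
read '1': INIT → SHUT
read '2': SHUT → TRAP
read '2': TRAP → TRAP
read '0': TRAP → INIT
read '1': INIT → SHUT
read '1': SHUT → SHUT
read '2': SHUT → TRAP
read '1': TRAP → TRAP
read '1': TRAP → TRAP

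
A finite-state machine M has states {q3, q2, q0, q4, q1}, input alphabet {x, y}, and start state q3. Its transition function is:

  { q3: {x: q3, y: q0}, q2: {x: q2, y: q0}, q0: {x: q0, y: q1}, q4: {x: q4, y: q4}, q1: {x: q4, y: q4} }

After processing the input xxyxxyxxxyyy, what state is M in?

start at q3
read 'x': q3 → q3
read 'x': q3 → q3
read 'y': q3 → q0
read 'x': q0 → q0
read 'x': q0 → q0
read 'y': q0 → q1
read 'x': q1 → q4
read 'x': q4 → q4
read 'x': q4 → q4
read 'y': q4 → q4
read 'y': q4 → q4
read 'y': q4 → q4

q4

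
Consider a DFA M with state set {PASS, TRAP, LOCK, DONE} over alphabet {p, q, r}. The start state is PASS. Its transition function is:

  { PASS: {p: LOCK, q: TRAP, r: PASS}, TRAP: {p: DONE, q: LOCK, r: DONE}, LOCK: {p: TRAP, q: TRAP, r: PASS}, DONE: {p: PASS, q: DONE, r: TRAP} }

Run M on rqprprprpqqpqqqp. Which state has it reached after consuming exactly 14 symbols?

LOCK

Trace: PASS -r-> PASS -q-> TRAP -p-> DONE -r-> TRAP -p-> DONE -r-> TRAP -p-> DONE -r-> TRAP -p-> DONE -q-> DONE -q-> DONE -p-> PASS -q-> TRAP -q-> LOCK
After 14 symbols: LOCK.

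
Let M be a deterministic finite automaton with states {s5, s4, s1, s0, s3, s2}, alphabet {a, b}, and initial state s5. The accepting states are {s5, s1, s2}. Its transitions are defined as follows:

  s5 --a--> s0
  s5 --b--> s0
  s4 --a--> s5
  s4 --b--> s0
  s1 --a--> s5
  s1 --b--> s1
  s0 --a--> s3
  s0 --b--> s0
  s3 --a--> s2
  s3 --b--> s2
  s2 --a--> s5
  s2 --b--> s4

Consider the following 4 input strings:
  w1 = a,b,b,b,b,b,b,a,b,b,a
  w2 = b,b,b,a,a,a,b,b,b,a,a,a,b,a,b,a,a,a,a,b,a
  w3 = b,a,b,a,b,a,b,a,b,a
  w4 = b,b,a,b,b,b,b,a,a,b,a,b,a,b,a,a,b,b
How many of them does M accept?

2

w1:
  start at s5
  read 'a': s5 → s0
  read 'b': s0 → s0
  read 'b': s0 → s0
  read 'b': s0 → s0
  read 'b': s0 → s0
  read 'b': s0 → s0
  read 'b': s0 → s0
  read 'a': s0 → s3
  read 'b': s3 → s2
  read 'b': s2 → s4
  read 'a': s4 → s5
  end s5, accepted
w2:
  start at s5
  read 'b': s5 → s0
  read 'b': s0 → s0
  read 'b': s0 → s0
  read 'a': s0 → s3
  read 'a': s3 → s2
  read 'a': s2 → s5
  read 'b': s5 → s0
  read 'b': s0 → s0
  read 'b': s0 → s0
  read 'a': s0 → s3
  read 'a': s3 → s2
  read 'a': s2 → s5
  read 'b': s5 → s0
  read 'a': s0 → s3
  read 'b': s3 → s2
  read 'a': s2 → s5
  read 'a': s5 → s0
  read 'a': s0 → s3
  read 'a': s3 → s2
  read 'b': s2 → s4
  read 'a': s4 → s5
  end s5, accepted
w3:
  start at s5
  read 'b': s5 → s0
  read 'a': s0 → s3
  read 'b': s3 → s2
  read 'a': s2 → s5
  read 'b': s5 → s0
  read 'a': s0 → s3
  read 'b': s3 → s2
  read 'a': s2 → s5
  read 'b': s5 → s0
  read 'a': s0 → s3
  end s3, rejected
w4:
  start at s5
  read 'b': s5 → s0
  read 'b': s0 → s0
  read 'a': s0 → s3
  read 'b': s3 → s2
  read 'b': s2 → s4
  read 'b': s4 → s0
  read 'b': s0 → s0
  read 'a': s0 → s3
  read 'a': s3 → s2
  read 'b': s2 → s4
  read 'a': s4 → s5
  read 'b': s5 → s0
  read 'a': s0 → s3
  read 'b': s3 → s2
  read 'a': s2 → s5
  read 'a': s5 → s0
  read 'b': s0 → s0
  read 'b': s0 → s0
  end s0, rejected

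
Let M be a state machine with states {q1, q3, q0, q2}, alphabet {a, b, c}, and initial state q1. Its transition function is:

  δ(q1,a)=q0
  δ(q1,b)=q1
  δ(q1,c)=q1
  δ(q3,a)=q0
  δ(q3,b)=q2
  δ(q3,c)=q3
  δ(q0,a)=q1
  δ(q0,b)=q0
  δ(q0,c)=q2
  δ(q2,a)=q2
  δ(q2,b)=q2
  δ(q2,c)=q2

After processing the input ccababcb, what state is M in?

q1

start at q1
read 'c': q1 → q1
read 'c': q1 → q1
read 'a': q1 → q0
read 'b': q0 → q0
read 'a': q0 → q1
read 'b': q1 → q1
read 'c': q1 → q1
read 'b': q1 → q1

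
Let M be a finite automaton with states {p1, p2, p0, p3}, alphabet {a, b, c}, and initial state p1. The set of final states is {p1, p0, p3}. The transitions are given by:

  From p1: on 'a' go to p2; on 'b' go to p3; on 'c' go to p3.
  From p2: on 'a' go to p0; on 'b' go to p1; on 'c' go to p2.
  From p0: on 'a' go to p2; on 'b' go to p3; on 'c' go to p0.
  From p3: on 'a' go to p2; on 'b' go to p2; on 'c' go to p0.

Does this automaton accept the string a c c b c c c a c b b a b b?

Yes

Trace: p1 -a-> p2 -c-> p2 -c-> p2 -b-> p1 -c-> p3 -c-> p0 -c-> p0 -a-> p2 -c-> p2 -b-> p1 -b-> p3 -a-> p2 -b-> p1 -b-> p3
End state p3 is accepting.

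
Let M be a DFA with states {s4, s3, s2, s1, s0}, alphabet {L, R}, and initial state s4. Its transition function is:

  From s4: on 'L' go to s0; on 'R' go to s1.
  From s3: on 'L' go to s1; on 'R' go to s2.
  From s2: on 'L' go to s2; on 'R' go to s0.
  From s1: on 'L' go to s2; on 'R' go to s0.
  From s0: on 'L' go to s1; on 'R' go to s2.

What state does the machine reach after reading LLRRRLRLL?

start at s4
read 'L': s4 → s0
read 'L': s0 → s1
read 'R': s1 → s0
read 'R': s0 → s2
read 'R': s2 → s0
read 'L': s0 → s1
read 'R': s1 → s0
read 'L': s0 → s1
read 'L': s1 → s2

s2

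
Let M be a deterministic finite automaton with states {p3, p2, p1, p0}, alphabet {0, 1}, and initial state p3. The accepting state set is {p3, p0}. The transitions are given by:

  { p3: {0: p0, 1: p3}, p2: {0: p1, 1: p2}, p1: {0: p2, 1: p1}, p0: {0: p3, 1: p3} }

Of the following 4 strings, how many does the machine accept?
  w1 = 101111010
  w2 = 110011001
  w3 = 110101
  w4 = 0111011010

4

w1: p3 → p3 → p0 → p3 → p3 → p3 → p3 → p0 → p3 → p0  → end p0, accepted
w2: p3 → p3 → p3 → p0 → p3 → p3 → p3 → p0 → p3 → p3  → end p3, accepted
w3: p3 → p3 → p3 → p0 → p3 → p0 → p3  → end p3, accepted
w4: p3 → p0 → p3 → p3 → p3 → p0 → p3 → p3 → p0 → p3 → p0  → end p0, accepted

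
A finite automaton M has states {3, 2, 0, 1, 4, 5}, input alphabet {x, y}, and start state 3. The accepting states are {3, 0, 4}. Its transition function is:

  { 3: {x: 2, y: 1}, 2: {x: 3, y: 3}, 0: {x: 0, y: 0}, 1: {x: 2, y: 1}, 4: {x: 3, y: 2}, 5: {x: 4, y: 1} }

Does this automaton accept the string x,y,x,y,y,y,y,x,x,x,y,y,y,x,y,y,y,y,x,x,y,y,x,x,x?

Trace: 3 -x-> 2 -y-> 3 -x-> 2 -y-> 3 -y-> 1 -y-> 1 -y-> 1 -x-> 2 -x-> 3 -x-> 2 -y-> 3 -y-> 1 -y-> 1 -x-> 2 -y-> 3 -y-> 1 -y-> 1 -y-> 1 -x-> 2 -x-> 3 -y-> 1 -y-> 1 -x-> 2 -x-> 3 -x-> 2
End state 2 is not accepting.

No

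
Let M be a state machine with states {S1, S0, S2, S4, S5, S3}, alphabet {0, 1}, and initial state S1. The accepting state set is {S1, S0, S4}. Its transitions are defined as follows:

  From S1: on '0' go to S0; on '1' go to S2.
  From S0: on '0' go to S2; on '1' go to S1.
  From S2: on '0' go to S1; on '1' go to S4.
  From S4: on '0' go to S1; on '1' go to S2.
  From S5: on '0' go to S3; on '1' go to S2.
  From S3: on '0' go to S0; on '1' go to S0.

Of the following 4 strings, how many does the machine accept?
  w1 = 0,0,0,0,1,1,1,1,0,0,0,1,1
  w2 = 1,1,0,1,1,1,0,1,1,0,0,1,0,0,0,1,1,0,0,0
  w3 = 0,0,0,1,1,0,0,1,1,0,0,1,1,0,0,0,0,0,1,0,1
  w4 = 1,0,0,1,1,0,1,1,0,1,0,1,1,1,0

2

w1: Trace: S1 -0-> S0 -0-> S2 -0-> S1 -0-> S0 -1-> S1 -1-> S2 -1-> S4 -1-> S2 -0-> S1 -0-> S0 -0-> S2 -1-> S4 -1-> S2  → end S2, rejected
w2: Trace: S1 -1-> S2 -1-> S4 -0-> S1 -1-> S2 -1-> S4 -1-> S2 -0-> S1 -1-> S2 -1-> S4 -0-> S1 -0-> S0 -1-> S1 -0-> S0 -0-> S2 -0-> S1 -1-> S2 -1-> S4 -0-> S1 -0-> S0 -0-> S2  → end S2, rejected
w3: Trace: S1 -0-> S0 -0-> S2 -0-> S1 -1-> S2 -1-> S4 -0-> S1 -0-> S0 -1-> S1 -1-> S2 -0-> S1 -0-> S0 -1-> S1 -1-> S2 -0-> S1 -0-> S0 -0-> S2 -0-> S1 -0-> S0 -1-> S1 -0-> S0 -1-> S1  → end S1, accepted
w4: Trace: S1 -1-> S2 -0-> S1 -0-> S0 -1-> S1 -1-> S2 -0-> S1 -1-> S2 -1-> S4 -0-> S1 -1-> S2 -0-> S1 -1-> S2 -1-> S4 -1-> S2 -0-> S1  → end S1, accepted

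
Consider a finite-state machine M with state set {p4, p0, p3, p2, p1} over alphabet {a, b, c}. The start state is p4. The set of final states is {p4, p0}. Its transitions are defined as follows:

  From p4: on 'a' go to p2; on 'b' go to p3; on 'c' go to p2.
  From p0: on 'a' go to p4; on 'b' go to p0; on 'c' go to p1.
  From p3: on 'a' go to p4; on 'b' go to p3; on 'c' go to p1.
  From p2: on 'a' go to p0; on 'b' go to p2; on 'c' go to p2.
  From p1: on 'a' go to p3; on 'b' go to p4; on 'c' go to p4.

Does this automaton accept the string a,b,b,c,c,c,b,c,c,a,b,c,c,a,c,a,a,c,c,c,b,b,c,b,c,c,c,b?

No

p4 → p2 → p2 → p2 → p2 → p2 → p2 → p2 → p2 → p2 → p0 → p0 → p1 → p4 → p2 → p2 → p0 → p4 → p2 → p2 → p2 → p2 → p2 → p2 → p2 → p2 → p2 → p2 → p2
End state p2 is not accepting.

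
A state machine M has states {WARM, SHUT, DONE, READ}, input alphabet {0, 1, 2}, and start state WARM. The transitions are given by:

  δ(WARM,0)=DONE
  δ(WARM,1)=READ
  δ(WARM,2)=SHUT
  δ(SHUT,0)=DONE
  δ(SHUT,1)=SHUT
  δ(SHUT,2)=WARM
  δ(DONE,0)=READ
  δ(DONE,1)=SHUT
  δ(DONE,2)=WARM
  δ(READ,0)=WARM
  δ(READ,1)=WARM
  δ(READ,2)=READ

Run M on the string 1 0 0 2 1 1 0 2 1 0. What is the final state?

WARM

WARM → READ → WARM → DONE → WARM → READ → WARM → DONE → WARM → READ → WARM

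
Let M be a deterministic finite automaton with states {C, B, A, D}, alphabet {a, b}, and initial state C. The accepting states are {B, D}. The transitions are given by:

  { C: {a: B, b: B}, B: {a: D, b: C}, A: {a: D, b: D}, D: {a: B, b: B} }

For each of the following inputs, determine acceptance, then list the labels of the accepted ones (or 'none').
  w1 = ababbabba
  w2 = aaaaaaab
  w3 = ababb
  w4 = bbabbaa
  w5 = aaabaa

w1: Trace: C -a-> B -b-> C -a-> B -b-> C -b-> B -a-> D -b-> B -b-> C -a-> B  → end B, accepted
w2: Trace: C -a-> B -a-> D -a-> B -a-> D -a-> B -a-> D -a-> B -b-> C  → end C, rejected
w3: Trace: C -a-> B -b-> C -a-> B -b-> C -b-> B  → end B, accepted
w4: Trace: C -b-> B -b-> C -a-> B -b-> C -b-> B -a-> D -a-> B  → end B, accepted
w5: Trace: C -a-> B -a-> D -a-> B -b-> C -a-> B -a-> D  → end D, accepted

w1, w3, w4, w5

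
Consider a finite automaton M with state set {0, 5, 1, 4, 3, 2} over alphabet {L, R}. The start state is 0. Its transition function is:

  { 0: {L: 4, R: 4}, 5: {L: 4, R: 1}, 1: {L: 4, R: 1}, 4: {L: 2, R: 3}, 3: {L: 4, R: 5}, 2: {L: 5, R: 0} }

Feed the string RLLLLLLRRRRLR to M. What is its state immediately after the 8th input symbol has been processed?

Trace: 0 -R-> 4 -L-> 2 -L-> 5 -L-> 4 -L-> 2 -L-> 5 -L-> 4 -R-> 3
After 8 symbols: 3.

3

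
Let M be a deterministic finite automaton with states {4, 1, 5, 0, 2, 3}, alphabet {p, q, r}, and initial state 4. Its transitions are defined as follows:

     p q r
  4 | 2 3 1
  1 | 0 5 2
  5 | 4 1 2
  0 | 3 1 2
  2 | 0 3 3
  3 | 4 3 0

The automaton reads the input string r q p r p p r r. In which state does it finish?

4 → 1 → 5 → 4 → 1 → 0 → 3 → 0 → 2

2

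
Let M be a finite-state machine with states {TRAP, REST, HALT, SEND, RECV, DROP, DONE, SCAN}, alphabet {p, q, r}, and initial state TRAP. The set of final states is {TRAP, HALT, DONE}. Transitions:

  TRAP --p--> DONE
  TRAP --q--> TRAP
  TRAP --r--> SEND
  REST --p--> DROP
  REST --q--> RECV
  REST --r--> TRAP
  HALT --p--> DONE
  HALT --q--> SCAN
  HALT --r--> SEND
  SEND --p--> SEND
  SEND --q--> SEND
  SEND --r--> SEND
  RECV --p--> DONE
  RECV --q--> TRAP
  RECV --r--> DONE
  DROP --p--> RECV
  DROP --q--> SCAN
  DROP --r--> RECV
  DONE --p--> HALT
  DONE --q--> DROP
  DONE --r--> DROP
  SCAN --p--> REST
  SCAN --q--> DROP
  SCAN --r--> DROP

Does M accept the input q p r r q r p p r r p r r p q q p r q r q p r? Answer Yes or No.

TRAP → TRAP → DONE → DROP → RECV → TRAP → SEND → SEND → SEND → SEND → SEND → SEND → SEND → SEND → SEND → SEND → SEND → SEND → SEND → SEND → SEND → SEND → SEND → SEND
End state SEND is not accepting.

No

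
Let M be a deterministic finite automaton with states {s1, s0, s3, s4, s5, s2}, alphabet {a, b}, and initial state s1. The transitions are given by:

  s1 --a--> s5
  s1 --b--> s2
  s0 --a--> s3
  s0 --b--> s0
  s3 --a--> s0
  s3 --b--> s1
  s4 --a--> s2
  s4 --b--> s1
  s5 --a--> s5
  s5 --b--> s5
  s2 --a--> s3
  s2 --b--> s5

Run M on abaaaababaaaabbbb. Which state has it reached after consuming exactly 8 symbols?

s5

Trace: s1 -a-> s5 -b-> s5 -a-> s5 -a-> s5 -a-> s5 -a-> s5 -b-> s5 -a-> s5
After 8 symbols: s5.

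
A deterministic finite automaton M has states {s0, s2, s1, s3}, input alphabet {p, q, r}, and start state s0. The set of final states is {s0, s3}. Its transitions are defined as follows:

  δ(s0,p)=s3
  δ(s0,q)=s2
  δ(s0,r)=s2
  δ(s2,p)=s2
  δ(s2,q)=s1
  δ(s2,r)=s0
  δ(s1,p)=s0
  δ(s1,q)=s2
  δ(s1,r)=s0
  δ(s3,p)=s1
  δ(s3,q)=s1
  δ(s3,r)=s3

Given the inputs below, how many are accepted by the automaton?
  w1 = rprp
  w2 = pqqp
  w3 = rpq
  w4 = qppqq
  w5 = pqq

1

w1:
  start at s0
  read 'r': s0 → s2
  read 'p': s2 → s2
  read 'r': s2 → s0
  read 'p': s0 → s3
  end s3, accepted
w2:
  start at s0
  read 'p': s0 → s3
  read 'q': s3 → s1
  read 'q': s1 → s2
  read 'p': s2 → s2
  end s2, rejected
w3:
  start at s0
  read 'r': s0 → s2
  read 'p': s2 → s2
  read 'q': s2 → s1
  end s1, rejected
w4:
  start at s0
  read 'q': s0 → s2
  read 'p': s2 → s2
  read 'p': s2 → s2
  read 'q': s2 → s1
  read 'q': s1 → s2
  end s2, rejected
w5:
  start at s0
  read 'p': s0 → s3
  read 'q': s3 → s1
  read 'q': s1 → s2
  end s2, rejected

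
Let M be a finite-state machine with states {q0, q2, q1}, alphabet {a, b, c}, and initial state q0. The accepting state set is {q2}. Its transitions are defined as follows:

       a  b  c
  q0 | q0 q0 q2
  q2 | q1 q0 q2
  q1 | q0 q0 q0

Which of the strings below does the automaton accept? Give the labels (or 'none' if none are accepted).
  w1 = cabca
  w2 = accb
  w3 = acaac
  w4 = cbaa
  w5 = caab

w3

w1:
  start at q0
  read 'c': q0 → q2
  read 'a': q2 → q1
  read 'b': q1 → q0
  read 'c': q0 → q2
  read 'a': q2 → q1
  end q1, rejected
w2:
  start at q0
  read 'a': q0 → q0
  read 'c': q0 → q2
  read 'c': q2 → q2
  read 'b': q2 → q0
  end q0, rejected
w3:
  start at q0
  read 'a': q0 → q0
  read 'c': q0 → q2
  read 'a': q2 → q1
  read 'a': q1 → q0
  read 'c': q0 → q2
  end q2, accepted
w4:
  start at q0
  read 'c': q0 → q2
  read 'b': q2 → q0
  read 'a': q0 → q0
  read 'a': q0 → q0
  end q0, rejected
w5:
  start at q0
  read 'c': q0 → q2
  read 'a': q2 → q1
  read 'a': q1 → q0
  read 'b': q0 → q0
  end q0, rejected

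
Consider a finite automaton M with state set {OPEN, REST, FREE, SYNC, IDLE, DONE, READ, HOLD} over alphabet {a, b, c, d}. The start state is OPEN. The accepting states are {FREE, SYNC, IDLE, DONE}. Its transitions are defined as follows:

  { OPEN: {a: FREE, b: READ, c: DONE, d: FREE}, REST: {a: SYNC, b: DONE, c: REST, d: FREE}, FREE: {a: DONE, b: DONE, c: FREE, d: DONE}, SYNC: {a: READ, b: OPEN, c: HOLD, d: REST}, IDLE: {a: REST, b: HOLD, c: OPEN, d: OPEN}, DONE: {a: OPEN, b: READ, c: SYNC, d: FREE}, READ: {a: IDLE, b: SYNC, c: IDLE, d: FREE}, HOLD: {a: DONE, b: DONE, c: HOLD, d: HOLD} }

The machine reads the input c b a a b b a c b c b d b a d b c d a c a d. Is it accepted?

Trace: OPEN -c-> DONE -b-> READ -a-> IDLE -a-> REST -b-> DONE -b-> READ -a-> IDLE -c-> OPEN -b-> READ -c-> IDLE -b-> HOLD -d-> HOLD -b-> DONE -a-> OPEN -d-> FREE -b-> DONE -c-> SYNC -d-> REST -a-> SYNC -c-> HOLD -a-> DONE -d-> FREE
End state FREE is accepting.

Yes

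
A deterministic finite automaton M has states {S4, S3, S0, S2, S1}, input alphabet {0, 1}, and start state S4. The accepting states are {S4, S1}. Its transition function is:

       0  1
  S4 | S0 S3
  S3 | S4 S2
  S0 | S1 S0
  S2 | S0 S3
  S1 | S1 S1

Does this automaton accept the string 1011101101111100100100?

start at S4
read '1': S4 → S3
read '0': S3 → S4
read '1': S4 → S3
read '1': S3 → S2
read '1': S2 → S3
read '0': S3 → S4
read '1': S4 → S3
read '1': S3 → S2
read '0': S2 → S0
read '1': S0 → S0
read '1': S0 → S0
read '1': S0 → S0
read '1': S0 → S0
read '1': S0 → S0
read '0': S0 → S1
read '0': S1 → S1
read '1': S1 → S1
read '0': S1 → S1
read '0': S1 → S1
read '1': S1 → S1
read '0': S1 → S1
read '0': S1 → S1
End state S1 is accepting.

Yes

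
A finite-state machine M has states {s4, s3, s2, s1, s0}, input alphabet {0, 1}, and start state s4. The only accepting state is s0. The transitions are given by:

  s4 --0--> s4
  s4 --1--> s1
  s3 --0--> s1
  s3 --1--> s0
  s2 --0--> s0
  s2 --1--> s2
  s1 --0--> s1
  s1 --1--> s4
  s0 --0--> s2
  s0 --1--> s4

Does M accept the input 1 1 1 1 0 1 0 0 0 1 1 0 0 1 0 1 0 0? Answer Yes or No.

s4 → s1 → s4 → s1 → s4 → s4 → s1 → s1 → s1 → s1 → s4 → s1 → s1 → s1 → s4 → s4 → s1 → s1 → s1
End state s1 is not accepting.

No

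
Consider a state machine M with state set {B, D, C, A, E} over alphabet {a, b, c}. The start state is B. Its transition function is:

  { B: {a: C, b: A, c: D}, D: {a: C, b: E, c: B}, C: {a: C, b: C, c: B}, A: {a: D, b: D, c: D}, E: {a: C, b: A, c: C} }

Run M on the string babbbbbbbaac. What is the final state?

B

Trace: B -b-> A -a-> D -b-> E -b-> A -b-> D -b-> E -b-> A -b-> D -b-> E -a-> C -a-> C -c-> B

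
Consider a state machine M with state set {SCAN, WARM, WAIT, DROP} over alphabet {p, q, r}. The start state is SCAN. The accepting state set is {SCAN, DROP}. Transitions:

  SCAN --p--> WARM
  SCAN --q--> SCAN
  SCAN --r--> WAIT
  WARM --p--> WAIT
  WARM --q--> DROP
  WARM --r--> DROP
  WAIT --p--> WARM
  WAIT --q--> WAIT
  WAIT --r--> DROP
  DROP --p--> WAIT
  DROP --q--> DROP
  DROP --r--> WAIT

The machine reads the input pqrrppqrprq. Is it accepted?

start at SCAN
read 'p': SCAN → WARM
read 'q': WARM → DROP
read 'r': DROP → WAIT
read 'r': WAIT → DROP
read 'p': DROP → WAIT
read 'p': WAIT → WARM
read 'q': WARM → DROP
read 'r': DROP → WAIT
read 'p': WAIT → WARM
read 'r': WARM → DROP
read 'q': DROP → DROP
End state DROP is accepting.

Yes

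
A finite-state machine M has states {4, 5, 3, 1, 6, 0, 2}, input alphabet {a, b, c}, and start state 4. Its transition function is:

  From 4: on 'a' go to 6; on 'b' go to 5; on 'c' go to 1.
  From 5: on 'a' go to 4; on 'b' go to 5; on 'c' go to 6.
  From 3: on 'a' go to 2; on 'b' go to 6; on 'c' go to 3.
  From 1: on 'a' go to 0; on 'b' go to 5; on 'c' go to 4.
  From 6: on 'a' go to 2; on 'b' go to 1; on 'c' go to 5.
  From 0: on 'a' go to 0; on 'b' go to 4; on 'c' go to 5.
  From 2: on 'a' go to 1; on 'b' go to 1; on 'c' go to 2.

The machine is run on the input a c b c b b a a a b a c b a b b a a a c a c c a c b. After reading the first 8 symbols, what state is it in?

6

start at 4
read 'a': 4 → 6
read 'c': 6 → 5
read 'b': 5 → 5
read 'c': 5 → 6
read 'b': 6 → 1
read 'b': 1 → 5
read 'a': 5 → 4
read 'a': 4 → 6
After 8 symbols: 6.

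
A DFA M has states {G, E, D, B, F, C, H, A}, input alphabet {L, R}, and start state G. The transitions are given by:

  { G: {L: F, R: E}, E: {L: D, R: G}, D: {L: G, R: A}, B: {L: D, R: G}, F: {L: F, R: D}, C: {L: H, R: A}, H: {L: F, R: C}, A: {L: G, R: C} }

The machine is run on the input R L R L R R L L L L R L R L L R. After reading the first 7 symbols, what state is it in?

F

Trace: G -R-> E -L-> D -R-> A -L-> G -R-> E -R-> G -L-> F
After 7 symbols: F.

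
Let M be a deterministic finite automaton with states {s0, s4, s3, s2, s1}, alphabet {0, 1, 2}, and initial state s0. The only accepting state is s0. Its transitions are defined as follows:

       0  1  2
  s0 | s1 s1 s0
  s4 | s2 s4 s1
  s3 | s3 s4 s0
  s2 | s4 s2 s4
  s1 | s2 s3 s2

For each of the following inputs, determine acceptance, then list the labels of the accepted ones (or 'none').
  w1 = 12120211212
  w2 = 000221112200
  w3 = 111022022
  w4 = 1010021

w1

w1: Trace: s0 -1-> s1 -2-> s2 -1-> s2 -2-> s4 -0-> s2 -2-> s4 -1-> s4 -1-> s4 -2-> s1 -1-> s3 -2-> s0  → end s0, accepted
w2: Trace: s0 -0-> s1 -0-> s2 -0-> s4 -2-> s1 -2-> s2 -1-> s2 -1-> s2 -1-> s2 -2-> s4 -2-> s1 -0-> s2 -0-> s4  → end s4, rejected
w3: Trace: s0 -1-> s1 -1-> s3 -1-> s4 -0-> s2 -2-> s4 -2-> s1 -0-> s2 -2-> s4 -2-> s1  → end s1, rejected
w4: Trace: s0 -1-> s1 -0-> s2 -1-> s2 -0-> s4 -0-> s2 -2-> s4 -1-> s4  → end s4, rejected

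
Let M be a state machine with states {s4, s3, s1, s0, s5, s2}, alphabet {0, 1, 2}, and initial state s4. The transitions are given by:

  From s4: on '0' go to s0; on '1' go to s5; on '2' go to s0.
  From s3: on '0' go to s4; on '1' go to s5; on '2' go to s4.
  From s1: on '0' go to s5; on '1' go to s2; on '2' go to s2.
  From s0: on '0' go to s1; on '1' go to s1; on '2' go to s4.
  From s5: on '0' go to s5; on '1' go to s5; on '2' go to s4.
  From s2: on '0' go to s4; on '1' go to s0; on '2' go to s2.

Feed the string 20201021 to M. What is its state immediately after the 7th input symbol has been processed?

start at s4
read '2': s4 → s0
read '0': s0 → s1
read '2': s1 → s2
read '0': s2 → s4
read '1': s4 → s5
read '0': s5 → s5
read '2': s5 → s4
After 7 symbols: s4.

s4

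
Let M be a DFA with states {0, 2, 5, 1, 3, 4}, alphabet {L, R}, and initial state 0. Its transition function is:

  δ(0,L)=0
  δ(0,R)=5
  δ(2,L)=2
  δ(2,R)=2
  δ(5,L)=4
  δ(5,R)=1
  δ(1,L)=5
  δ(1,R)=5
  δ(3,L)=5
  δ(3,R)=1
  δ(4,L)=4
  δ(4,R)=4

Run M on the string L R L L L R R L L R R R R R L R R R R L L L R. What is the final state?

4

Trace: 0 -L-> 0 -R-> 5 -L-> 4 -L-> 4 -L-> 4 -R-> 4 -R-> 4 -L-> 4 -L-> 4 -R-> 4 -R-> 4 -R-> 4 -R-> 4 -R-> 4 -L-> 4 -R-> 4 -R-> 4 -R-> 4 -R-> 4 -L-> 4 -L-> 4 -L-> 4 -R-> 4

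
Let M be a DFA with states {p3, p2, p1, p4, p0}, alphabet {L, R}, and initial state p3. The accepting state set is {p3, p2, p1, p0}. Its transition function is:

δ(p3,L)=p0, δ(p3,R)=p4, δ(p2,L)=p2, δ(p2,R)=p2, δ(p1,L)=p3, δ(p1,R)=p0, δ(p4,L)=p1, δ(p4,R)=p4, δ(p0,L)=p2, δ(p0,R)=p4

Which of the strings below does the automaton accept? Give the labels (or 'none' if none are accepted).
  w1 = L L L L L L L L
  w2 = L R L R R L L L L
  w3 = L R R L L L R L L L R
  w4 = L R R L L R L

w1, w2, w4

w1: Trace: p3 -L-> p0 -L-> p2 -L-> p2 -L-> p2 -L-> p2 -L-> p2 -L-> p2 -L-> p2  → end p2, accepted
w2: Trace: p3 -L-> p0 -R-> p4 -L-> p1 -R-> p0 -R-> p4 -L-> p1 -L-> p3 -L-> p0 -L-> p2  → end p2, accepted
w3: Trace: p3 -L-> p0 -R-> p4 -R-> p4 -L-> p1 -L-> p3 -L-> p0 -R-> p4 -L-> p1 -L-> p3 -L-> p0 -R-> p4  → end p4, rejected
w4: Trace: p3 -L-> p0 -R-> p4 -R-> p4 -L-> p1 -L-> p3 -R-> p4 -L-> p1  → end p1, accepted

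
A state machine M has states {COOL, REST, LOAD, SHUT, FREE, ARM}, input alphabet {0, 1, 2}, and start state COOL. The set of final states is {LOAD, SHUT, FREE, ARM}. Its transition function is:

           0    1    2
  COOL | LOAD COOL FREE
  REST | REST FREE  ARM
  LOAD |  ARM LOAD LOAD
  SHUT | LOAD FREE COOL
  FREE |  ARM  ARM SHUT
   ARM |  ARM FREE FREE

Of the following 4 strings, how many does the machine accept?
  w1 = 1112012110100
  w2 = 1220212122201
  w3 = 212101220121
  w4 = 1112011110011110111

4

w1:
  start at COOL
  read '1': COOL → COOL
  read '1': COOL → COOL
  read '1': COOL → COOL
  read '2': COOL → FREE
  read '0': FREE → ARM
  read '1': ARM → FREE
  read '2': FREE → SHUT
  read '1': SHUT → FREE
  read '1': FREE → ARM
  read '0': ARM → ARM
  read '1': ARM → FREE
  read '0': FREE → ARM
  read '0': ARM → ARM
  end ARM, accepted
w2:
  start at COOL
  read '1': COOL → COOL
  read '2': COOL → FREE
  read '2': FREE → SHUT
  read '0': SHUT → LOAD
  read '2': LOAD → LOAD
  read '1': LOAD → LOAD
  read '2': LOAD → LOAD
  read '1': LOAD → LOAD
  read '2': LOAD → LOAD
  read '2': LOAD → LOAD
  read '2': LOAD → LOAD
  read '0': LOAD → ARM
  read '1': ARM → FREE
  end FREE, accepted
w3:
  start at COOL
  read '2': COOL → FREE
  read '1': FREE → ARM
  read '2': ARM → FREE
  read '1': FREE → ARM
  read '0': ARM → ARM
  read '1': ARM → FREE
  read '2': FREE → SHUT
  read '2': SHUT → COOL
  read '0': COOL → LOAD
  read '1': LOAD → LOAD
  read '2': LOAD → LOAD
  read '1': LOAD → LOAD
  end LOAD, accepted
w4:
  start at COOL
  read '1': COOL → COOL
  read '1': COOL → COOL
  read '1': COOL → COOL
  read '2': COOL → FREE
  read '0': FREE → ARM
  read '1': ARM → FREE
  read '1': FREE → ARM
  read '1': ARM → FREE
  read '1': FREE → ARM
  read '0': ARM → ARM
  read '0': ARM → ARM
  read '1': ARM → FREE
  read '1': FREE → ARM
  read '1': ARM → FREE
  read '1': FREE → ARM
  read '0': ARM → ARM
  read '1': ARM → FREE
  read '1': FREE → ARM
  read '1': ARM → FREE
  end FREE, accepted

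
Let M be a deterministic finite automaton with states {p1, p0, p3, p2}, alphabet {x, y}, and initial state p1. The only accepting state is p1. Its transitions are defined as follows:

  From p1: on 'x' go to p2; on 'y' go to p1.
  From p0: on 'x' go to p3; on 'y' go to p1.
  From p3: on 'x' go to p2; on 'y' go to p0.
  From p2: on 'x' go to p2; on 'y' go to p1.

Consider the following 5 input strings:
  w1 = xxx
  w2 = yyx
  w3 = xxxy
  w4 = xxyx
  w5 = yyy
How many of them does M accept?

w1:
  start at p1
  read 'x': p1 → p2
  read 'x': p2 → p2
  read 'x': p2 → p2
  end p2, rejected
w2:
  start at p1
  read 'y': p1 → p1
  read 'y': p1 → p1
  read 'x': p1 → p2
  end p2, rejected
w3:
  start at p1
  read 'x': p1 → p2
  read 'x': p2 → p2
  read 'x': p2 → p2
  read 'y': p2 → p1
  end p1, accepted
w4:
  start at p1
  read 'x': p1 → p2
  read 'x': p2 → p2
  read 'y': p2 → p1
  read 'x': p1 → p2
  end p2, rejected
w5:
  start at p1
  read 'y': p1 → p1
  read 'y': p1 → p1
  read 'y': p1 → p1
  end p1, accepted

2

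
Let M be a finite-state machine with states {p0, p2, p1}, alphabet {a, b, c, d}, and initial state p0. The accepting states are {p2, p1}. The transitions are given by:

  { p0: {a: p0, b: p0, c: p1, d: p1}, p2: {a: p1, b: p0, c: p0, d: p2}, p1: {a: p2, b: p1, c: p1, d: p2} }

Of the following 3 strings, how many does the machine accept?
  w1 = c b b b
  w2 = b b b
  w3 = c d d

w1: p0 → p1 → p1 → p1 → p1  → end p1, accepted
w2: p0 → p0 → p0 → p0  → end p0, rejected
w3: p0 → p1 → p2 → p2  → end p2, accepted

2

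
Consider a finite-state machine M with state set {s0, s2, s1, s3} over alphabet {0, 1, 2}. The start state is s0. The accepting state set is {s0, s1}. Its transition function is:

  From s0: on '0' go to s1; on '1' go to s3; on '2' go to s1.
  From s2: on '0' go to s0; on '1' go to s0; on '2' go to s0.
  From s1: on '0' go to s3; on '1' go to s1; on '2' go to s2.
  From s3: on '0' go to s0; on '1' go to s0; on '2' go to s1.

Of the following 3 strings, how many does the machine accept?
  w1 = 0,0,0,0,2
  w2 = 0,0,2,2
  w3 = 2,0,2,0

w1:
  start at s0
  read '0': s0 → s1
  read '0': s1 → s3
  read '0': s3 → s0
  read '0': s0 → s1
  read '2': s1 → s2
  end s2, rejected
w2:
  start at s0
  read '0': s0 → s1
  read '0': s1 → s3
  read '2': s3 → s1
  read '2': s1 → s2
  end s2, rejected
w3:
  start at s0
  read '2': s0 → s1
  read '0': s1 → s3
  read '2': s3 → s1
  read '0': s1 → s3
  end s3, rejected

0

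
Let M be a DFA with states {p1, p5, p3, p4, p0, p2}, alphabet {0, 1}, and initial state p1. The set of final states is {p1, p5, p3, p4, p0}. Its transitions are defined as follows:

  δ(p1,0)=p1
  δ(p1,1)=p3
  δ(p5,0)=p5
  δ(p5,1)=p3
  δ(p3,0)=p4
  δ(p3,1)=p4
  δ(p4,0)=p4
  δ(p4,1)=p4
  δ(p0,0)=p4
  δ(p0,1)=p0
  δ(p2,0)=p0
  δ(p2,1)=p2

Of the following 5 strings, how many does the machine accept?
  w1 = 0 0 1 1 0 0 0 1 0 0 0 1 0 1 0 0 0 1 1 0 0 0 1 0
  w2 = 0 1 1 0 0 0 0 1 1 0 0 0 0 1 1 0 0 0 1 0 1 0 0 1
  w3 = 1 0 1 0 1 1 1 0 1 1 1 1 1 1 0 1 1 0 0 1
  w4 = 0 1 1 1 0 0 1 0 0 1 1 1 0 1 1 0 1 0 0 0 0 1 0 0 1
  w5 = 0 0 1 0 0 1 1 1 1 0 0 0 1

w1: p1 → p1 → p1 → p3 → p4 → p4 → p4 → p4 → p4 → p4 → p4 → p4 → p4 → p4 → p4 → p4 → p4 → p4 → p4 → p4 → p4 → p4 → p4 → p4 → p4  → end p4, accepted
w2: p1 → p1 → p3 → p4 → p4 → p4 → p4 → p4 → p4 → p4 → p4 → p4 → p4 → p4 → p4 → p4 → p4 → p4 → p4 → p4 → p4 → p4 → p4 → p4 → p4  → end p4, accepted
w3: p1 → p3 → p4 → p4 → p4 → p4 → p4 → p4 → p4 → p4 → p4 → p4 → p4 → p4 → p4 → p4 → p4 → p4 → p4 → p4 → p4  → end p4, accepted
w4: p1 → p1 → p3 → p4 → p4 → p4 → p4 → p4 → p4 → p4 → p4 → p4 → p4 → p4 → p4 → p4 → p4 → p4 → p4 → p4 → p4 → p4 → p4 → p4 → p4 → p4  → end p4, accepted
w5: p1 → p1 → p1 → p3 → p4 → p4 → p4 → p4 → p4 → p4 → p4 → p4 → p4 → p4  → end p4, accepted

5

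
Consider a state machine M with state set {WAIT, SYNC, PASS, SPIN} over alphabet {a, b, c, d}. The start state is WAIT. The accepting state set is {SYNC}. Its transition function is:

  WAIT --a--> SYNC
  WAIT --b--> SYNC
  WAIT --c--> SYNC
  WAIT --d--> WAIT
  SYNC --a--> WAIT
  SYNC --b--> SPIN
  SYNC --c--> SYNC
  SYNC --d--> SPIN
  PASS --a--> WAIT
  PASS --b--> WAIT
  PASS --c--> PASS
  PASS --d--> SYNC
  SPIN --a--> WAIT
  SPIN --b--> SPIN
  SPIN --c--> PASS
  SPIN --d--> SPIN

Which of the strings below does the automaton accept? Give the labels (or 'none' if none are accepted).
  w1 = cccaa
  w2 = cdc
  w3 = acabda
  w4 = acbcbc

w1: Trace: WAIT -c-> SYNC -c-> SYNC -c-> SYNC -a-> WAIT -a-> SYNC  → end SYNC, accepted
w2: Trace: WAIT -c-> SYNC -d-> SPIN -c-> PASS  → end PASS, rejected
w3: Trace: WAIT -a-> SYNC -c-> SYNC -a-> WAIT -b-> SYNC -d-> SPIN -a-> WAIT  → end WAIT, rejected
w4: Trace: WAIT -a-> SYNC -c-> SYNC -b-> SPIN -c-> PASS -b-> WAIT -c-> SYNC  → end SYNC, accepted

w1, w4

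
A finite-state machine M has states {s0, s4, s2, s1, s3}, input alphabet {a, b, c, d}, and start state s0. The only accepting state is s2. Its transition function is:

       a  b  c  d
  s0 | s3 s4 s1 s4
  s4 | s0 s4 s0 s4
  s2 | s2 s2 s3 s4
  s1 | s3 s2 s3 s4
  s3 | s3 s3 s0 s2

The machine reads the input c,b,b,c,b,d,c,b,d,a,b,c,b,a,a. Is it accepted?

No

s0 → s1 → s2 → s2 → s3 → s3 → s2 → s3 → s3 → s2 → s2 → s2 → s3 → s3 → s3 → s3
End state s3 is not accepting.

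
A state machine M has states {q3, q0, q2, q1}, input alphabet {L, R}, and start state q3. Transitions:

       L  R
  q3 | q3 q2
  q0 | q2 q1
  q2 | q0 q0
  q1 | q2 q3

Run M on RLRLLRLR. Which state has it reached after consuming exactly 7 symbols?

Trace: q3 -R-> q2 -L-> q0 -R-> q1 -L-> q2 -L-> q0 -R-> q1 -L-> q2
After 7 symbols: q2.

q2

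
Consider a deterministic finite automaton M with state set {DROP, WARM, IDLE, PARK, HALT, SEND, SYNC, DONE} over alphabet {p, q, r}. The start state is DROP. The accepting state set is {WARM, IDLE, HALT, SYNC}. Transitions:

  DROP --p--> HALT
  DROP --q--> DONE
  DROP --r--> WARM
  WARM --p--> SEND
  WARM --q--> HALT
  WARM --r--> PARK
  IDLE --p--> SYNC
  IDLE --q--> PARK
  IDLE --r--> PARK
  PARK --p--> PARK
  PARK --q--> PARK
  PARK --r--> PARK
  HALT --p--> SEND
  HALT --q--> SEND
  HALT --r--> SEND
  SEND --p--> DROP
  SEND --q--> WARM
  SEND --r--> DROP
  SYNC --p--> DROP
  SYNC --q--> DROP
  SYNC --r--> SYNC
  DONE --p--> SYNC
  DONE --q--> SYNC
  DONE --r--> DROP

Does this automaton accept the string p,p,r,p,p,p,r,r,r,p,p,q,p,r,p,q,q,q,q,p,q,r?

start at DROP
read 'p': DROP → HALT
read 'p': HALT → SEND
read 'r': SEND → DROP
read 'p': DROP → HALT
read 'p': HALT → SEND
read 'p': SEND → DROP
read 'r': DROP → WARM
read 'r': WARM → PARK
read 'r': PARK → PARK
read 'p': PARK → PARK
read 'p': PARK → PARK
read 'q': PARK → PARK
read 'p': PARK → PARK
read 'r': PARK → PARK
read 'p': PARK → PARK
read 'q': PARK → PARK
read 'q': PARK → PARK
read 'q': PARK → PARK
read 'q': PARK → PARK
read 'p': PARK → PARK
read 'q': PARK → PARK
read 'r': PARK → PARK
End state PARK is not accepting.

No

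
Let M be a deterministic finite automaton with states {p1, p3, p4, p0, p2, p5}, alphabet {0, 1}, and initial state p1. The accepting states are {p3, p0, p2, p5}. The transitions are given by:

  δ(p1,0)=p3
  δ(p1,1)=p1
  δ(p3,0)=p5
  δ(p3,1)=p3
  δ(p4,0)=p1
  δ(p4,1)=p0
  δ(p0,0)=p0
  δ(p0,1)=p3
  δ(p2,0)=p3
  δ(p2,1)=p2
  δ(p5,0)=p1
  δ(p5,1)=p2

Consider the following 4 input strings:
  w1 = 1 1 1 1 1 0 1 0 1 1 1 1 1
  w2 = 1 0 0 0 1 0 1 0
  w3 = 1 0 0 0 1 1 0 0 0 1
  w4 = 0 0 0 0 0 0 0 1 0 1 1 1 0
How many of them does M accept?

3

w1: p1 → p1 → p1 → p1 → p1 → p1 → p3 → p3 → p5 → p2 → p2 → p2 → p2 → p2  → end p2, accepted
w2: p1 → p1 → p3 → p5 → p1 → p1 → p3 → p3 → p5  → end p5, accepted
w3: p1 → p1 → p3 → p5 → p1 → p1 → p1 → p3 → p5 → p1 → p1  → end p1, rejected
w4: p1 → p3 → p5 → p1 → p3 → p5 → p1 → p3 → p3 → p5 → p2 → p2 → p2 → p3  → end p3, accepted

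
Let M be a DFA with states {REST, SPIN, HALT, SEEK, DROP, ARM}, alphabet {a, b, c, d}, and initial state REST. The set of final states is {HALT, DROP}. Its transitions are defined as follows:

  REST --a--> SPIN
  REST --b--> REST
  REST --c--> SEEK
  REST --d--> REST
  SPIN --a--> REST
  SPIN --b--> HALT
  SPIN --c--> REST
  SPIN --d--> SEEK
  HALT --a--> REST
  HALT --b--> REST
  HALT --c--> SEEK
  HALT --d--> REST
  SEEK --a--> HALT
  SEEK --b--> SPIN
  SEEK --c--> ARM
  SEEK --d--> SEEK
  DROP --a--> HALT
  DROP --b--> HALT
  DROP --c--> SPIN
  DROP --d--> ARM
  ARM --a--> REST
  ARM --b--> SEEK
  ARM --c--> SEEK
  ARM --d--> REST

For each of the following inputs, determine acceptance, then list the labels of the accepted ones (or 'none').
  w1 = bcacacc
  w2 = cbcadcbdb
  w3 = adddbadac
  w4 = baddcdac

w1:
  start at REST
  read 'b': REST → REST
  read 'c': REST → SEEK
  read 'a': SEEK → HALT
  read 'c': HALT → SEEK
  read 'a': SEEK → HALT
  read 'c': HALT → SEEK
  read 'c': SEEK → ARM
  end ARM, rejected
w2:
  start at REST
  read 'c': REST → SEEK
  read 'b': SEEK → SPIN
  read 'c': SPIN → REST
  read 'a': REST → SPIN
  read 'd': SPIN → SEEK
  read 'c': SEEK → ARM
  read 'b': ARM → SEEK
  read 'd': SEEK → SEEK
  read 'b': SEEK → SPIN
  end SPIN, rejected
w3:
  start at REST
  read 'a': REST → SPIN
  read 'd': SPIN → SEEK
  read 'd': SEEK → SEEK
  read 'd': SEEK → SEEK
  read 'b': SEEK → SPIN
  read 'a': SPIN → REST
  read 'd': REST → REST
  read 'a': REST → SPIN
  read 'c': SPIN → REST
  end REST, rejected
w4:
  start at REST
  read 'b': REST → REST
  read 'a': REST → SPIN
  read 'd': SPIN → SEEK
  read 'd': SEEK → SEEK
  read 'c': SEEK → ARM
  read 'd': ARM → REST
  read 'a': REST → SPIN
  read 'c': SPIN → REST
  end REST, rejected

none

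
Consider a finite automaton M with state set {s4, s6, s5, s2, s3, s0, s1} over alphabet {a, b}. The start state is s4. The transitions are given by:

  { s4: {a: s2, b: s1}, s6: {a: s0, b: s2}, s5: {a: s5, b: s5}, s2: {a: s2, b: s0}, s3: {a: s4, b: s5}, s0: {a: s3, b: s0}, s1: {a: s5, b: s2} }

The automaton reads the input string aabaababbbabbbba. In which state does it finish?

s5

start at s4
read 'a': s4 → s2
read 'a': s2 → s2
read 'b': s2 → s0
read 'a': s0 → s3
read 'a': s3 → s4
read 'b': s4 → s1
read 'a': s1 → s5
read 'b': s5 → s5
read 'b': s5 → s5
read 'b': s5 → s5
read 'a': s5 → s5
read 'b': s5 → s5
read 'b': s5 → s5
read 'b': s5 → s5
read 'b': s5 → s5
read 'a': s5 → s5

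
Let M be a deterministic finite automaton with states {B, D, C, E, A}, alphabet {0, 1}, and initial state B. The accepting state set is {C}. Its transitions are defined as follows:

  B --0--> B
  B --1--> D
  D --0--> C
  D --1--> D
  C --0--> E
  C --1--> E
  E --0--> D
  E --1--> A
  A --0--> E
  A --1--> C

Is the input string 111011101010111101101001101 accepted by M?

B → D → D → D → C → E → A → C → E → A → E → A → E → A → C → E → A → E → A → C → E → A → E → D → D → D → C → E
End state E is not accepting.

No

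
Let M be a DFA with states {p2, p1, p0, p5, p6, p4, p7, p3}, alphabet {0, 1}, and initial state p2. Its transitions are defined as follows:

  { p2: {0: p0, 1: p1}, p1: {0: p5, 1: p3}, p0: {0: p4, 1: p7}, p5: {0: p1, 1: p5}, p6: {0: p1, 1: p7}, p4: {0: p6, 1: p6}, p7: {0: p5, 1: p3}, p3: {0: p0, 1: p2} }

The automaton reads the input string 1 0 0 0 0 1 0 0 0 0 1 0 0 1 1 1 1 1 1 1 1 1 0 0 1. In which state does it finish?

p2 → p1 → p5 → p1 → p5 → p1 → p3 → p0 → p4 → p6 → p1 → p3 → p0 → p4 → p6 → p7 → p3 → p2 → p1 → p3 → p2 → p1 → p3 → p0 → p4 → p6

p6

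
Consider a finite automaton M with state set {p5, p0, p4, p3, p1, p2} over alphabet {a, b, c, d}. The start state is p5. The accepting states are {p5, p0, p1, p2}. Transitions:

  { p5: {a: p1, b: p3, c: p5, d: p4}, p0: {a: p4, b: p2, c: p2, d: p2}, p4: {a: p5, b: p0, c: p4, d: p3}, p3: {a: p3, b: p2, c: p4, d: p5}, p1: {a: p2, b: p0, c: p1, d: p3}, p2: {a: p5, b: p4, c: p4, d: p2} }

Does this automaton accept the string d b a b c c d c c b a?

start at p5
read 'd': p5 → p4
read 'b': p4 → p0
read 'a': p0 → p4
read 'b': p4 → p0
read 'c': p0 → p2
read 'c': p2 → p4
read 'd': p4 → p3
read 'c': p3 → p4
read 'c': p4 → p4
read 'b': p4 → p0
read 'a': p0 → p4
End state p4 is not accepting.

No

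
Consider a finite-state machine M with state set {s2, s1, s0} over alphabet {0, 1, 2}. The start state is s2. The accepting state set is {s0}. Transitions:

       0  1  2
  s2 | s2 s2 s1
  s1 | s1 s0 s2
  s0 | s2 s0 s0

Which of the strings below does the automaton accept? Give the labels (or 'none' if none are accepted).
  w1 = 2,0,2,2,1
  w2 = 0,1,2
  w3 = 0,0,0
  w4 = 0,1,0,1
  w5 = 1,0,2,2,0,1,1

w1: Trace: s2 -2-> s1 -0-> s1 -2-> s2 -2-> s1 -1-> s0  → end s0, accepted
w2: Trace: s2 -0-> s2 -1-> s2 -2-> s1  → end s1, rejected
w3: Trace: s2 -0-> s2 -0-> s2 -0-> s2  → end s2, rejected
w4: Trace: s2 -0-> s2 -1-> s2 -0-> s2 -1-> s2  → end s2, rejected
w5: Trace: s2 -1-> s2 -0-> s2 -2-> s1 -2-> s2 -0-> s2 -1-> s2 -1-> s2  → end s2, rejected

w1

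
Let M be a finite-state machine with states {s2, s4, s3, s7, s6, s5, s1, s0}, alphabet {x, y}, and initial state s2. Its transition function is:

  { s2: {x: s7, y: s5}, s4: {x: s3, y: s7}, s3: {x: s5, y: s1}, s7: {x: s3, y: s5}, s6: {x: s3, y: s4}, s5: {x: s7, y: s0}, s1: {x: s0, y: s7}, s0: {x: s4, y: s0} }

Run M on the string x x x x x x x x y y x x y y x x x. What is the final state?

s5

Trace: s2 -x-> s7 -x-> s3 -x-> s5 -x-> s7 -x-> s3 -x-> s5 -x-> s7 -x-> s3 -y-> s1 -y-> s7 -x-> s3 -x-> s5 -y-> s0 -y-> s0 -x-> s4 -x-> s3 -x-> s5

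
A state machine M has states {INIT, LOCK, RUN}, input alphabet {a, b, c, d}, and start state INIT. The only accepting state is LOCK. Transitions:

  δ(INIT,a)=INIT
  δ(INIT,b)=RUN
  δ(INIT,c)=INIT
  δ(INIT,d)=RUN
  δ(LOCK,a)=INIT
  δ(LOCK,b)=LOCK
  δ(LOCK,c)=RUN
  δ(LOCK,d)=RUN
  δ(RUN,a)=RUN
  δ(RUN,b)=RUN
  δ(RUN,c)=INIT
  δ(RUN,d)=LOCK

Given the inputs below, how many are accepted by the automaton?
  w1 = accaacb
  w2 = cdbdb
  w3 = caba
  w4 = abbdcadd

w1:
  start at INIT
  read 'a': INIT → INIT
  read 'c': INIT → INIT
  read 'c': INIT → INIT
  read 'a': INIT → INIT
  read 'a': INIT → INIT
  read 'c': INIT → INIT
  read 'b': INIT → RUN
  end RUN, rejected
w2:
  start at INIT
  read 'c': INIT → INIT
  read 'd': INIT → RUN
  read 'b': RUN → RUN
  read 'd': RUN → LOCK
  read 'b': LOCK → LOCK
  end LOCK, accepted
w3:
  start at INIT
  read 'c': INIT → INIT
  read 'a': INIT → INIT
  read 'b': INIT → RUN
  read 'a': RUN → RUN
  end RUN, rejected
w4:
  start at INIT
  read 'a': INIT → INIT
  read 'b': INIT → RUN
  read 'b': RUN → RUN
  read 'd': RUN → LOCK
  read 'c': LOCK → RUN
  read 'a': RUN → RUN
  read 'd': RUN → LOCK
  read 'd': LOCK → RUN
  end RUN, rejected

1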